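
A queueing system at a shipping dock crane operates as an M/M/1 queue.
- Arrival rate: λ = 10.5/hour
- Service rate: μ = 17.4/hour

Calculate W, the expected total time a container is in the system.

First, compute utilization: ρ = λ/μ = 10.5/17.4 = 0.6034
For M/M/1: W = 1/(μ-λ)
W = 1/(17.4-10.5) = 1/6.90
W = 0.1449 hours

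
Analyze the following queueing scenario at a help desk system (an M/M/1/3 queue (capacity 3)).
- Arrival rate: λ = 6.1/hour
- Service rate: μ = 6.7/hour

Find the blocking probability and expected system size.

ρ = λ/μ = 6.1/6.7 = 0.9104
P₀ = (1-ρ)/(1-ρ^(K+1)) = (1-0.9104)/(1-0.9104^4) = 0.089600/0.31304 = 0.2862
P_K = P₀×ρ^K = 0.2862 × 0.9104^3 = 0.2862 × 0.7546 = 0.2160
Blocking probability P_3 = 0.2160 (21.60%)
L = ρ[1 - (K+1)ρ^K + Kρ^(K+1)] / [(1-ρ)(1-ρ^(K+1))]
L = 0.9104 × (1 - 4×0.754565 + 3×0.686956) / ((1 - 0.9104) × (1 - 0.686956)) = 1.3830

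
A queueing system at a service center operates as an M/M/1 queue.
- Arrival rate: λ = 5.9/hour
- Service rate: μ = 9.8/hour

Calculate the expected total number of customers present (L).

ρ = λ/μ = 5.9/9.8 = 0.6020
For M/M/1: L = λ/(μ-λ)
L = 5.9/(9.8-5.9) = 5.9/3.90
L = 1.5128 customers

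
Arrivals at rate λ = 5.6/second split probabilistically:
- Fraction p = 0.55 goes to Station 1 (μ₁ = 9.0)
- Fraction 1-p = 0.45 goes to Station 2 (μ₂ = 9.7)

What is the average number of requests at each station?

Effective rates: λ₁ = 5.6×0.55 = 3.08, λ₂ = 5.6×0.45 = 2.52
Station 1: ρ₁ = 3.08/9.0 = 0.34222, L₁ = ρ₁/(1-ρ₁) = 0.34222/(1-0.34222) = 0.5203
Station 2: ρ₂ = 2.52/9.7 = 0.2598, L₂ = ρ₂/(1-ρ₂) = 0.2598/(1-0.2598) = 0.3510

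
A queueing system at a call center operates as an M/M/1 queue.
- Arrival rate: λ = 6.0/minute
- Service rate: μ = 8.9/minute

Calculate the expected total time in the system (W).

First, compute utilization: ρ = λ/μ = 6.0/8.9 = 0.6742
For M/M/1: W = 1/(μ-λ)
W = 1/(8.9-6.0) = 1/2.90
W = 0.3448 minutes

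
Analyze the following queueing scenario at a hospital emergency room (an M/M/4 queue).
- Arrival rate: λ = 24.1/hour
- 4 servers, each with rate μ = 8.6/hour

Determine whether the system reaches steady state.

Stability requires ρ = λ/(cμ) < 1
ρ = 24.1/(4 × 8.6) = 24.1/34.40 = 0.7006
Since 0.7006 < 1, the system is STABLE.
The servers are busy 70.06% of the time.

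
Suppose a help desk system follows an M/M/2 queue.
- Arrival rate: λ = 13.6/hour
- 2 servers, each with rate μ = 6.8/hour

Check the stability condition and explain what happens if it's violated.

Stability requires ρ = λ/(cμ) < 1
ρ = 13.6/(2 × 6.8) = 13.6/13.60 = 1.0000
Since 1.0000 ≥ 1, the system is UNSTABLE.
Need c > λ/μ = 13.6/6.8 = 2.00.
Minimum servers needed: c = 3.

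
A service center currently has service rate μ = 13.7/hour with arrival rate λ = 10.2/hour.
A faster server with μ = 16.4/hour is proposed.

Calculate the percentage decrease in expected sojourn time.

System 1: ρ₁ = 10.2/13.7 = 0.7445, W₁ = 1/(13.7-10.2) = 0.28571
System 2: ρ₂ = 10.2/16.4 = 0.6220, W₂ = 1/(16.4-10.2) = 0.16129
Improvement: (W₁-W₂)/W₁ = (0.28571-0.16129)/0.28571 = 43.55%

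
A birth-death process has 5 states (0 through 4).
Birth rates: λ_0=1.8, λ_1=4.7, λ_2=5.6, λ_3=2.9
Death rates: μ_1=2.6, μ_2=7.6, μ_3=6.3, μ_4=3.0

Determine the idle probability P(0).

Ratios P(n)/P(0) = (λ₀···λₙ₋₁)/(μ₁···μₙ):
P(1)/P(0) = (1.8)/(2.6) = 0.6923
P(2)/P(0) = (1.8×4.7)/(2.6×7.6) = 0.4281
P(3)/P(0) = (1.8×4.7×5.6)/(2.6×7.6×6.3) = 0.3806
P(4)/P(0) = (1.8×4.7×5.6×2.9)/(2.6×7.6×6.3×3.0) = 0.3679

Normalization: ∑ P(n) = 1
P(0) × (1.0000 + 0.6923 + 0.4281 + 0.3806 + 0.3679) = 1
P(0) × 2.8689 = 1
P(0) = 1/2.8689 = 0.3486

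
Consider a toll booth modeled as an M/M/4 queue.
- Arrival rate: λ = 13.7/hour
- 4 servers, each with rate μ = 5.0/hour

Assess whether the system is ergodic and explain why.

Stability requires ρ = λ/(cμ) < 1
ρ = 13.7/(4 × 5.0) = 13.7/20.00 = 0.6850
Since 0.6850 < 1, the system is STABLE.
The servers are busy 68.50% of the time.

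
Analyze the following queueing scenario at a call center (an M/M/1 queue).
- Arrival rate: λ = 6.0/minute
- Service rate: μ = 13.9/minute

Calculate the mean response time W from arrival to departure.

First, compute utilization: ρ = λ/μ = 6.0/13.9 = 0.4317
For M/M/1: W = 1/(μ-λ)
W = 1/(13.9-6.0) = 1/7.90
W = 0.1266 minutes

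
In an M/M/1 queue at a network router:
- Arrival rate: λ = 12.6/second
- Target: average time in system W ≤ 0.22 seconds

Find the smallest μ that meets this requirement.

For M/M/1: W = 1/(μ-λ)
Need W ≤ 0.22, so 1/(μ-λ) ≤ 0.22
μ - λ ≥ 1/0.22 = 4.5455
μ ≥ 12.6 + 4.5455 = 17.1455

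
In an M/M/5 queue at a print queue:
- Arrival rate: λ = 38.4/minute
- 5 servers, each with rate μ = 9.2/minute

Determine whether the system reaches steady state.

Stability requires ρ = λ/(cμ) < 1
ρ = 38.4/(5 × 9.2) = 38.4/46.00 = 0.8348
Since 0.8348 < 1, the system is STABLE.
The servers are busy 83.48% of the time.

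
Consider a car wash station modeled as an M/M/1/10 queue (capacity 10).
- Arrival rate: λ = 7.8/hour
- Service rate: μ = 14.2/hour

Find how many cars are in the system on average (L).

ρ = λ/μ = 7.8/14.2 = 0.5493
P₀ = (1-ρ)/(1-ρ^(K+1)) = (1-0.5493)/(1-0.5493^11) = 0.4507/0.9986 = 0.4513
P_K = P₀×ρ^K = 0.4513 × 0.5493^10 = 0.4513 × 0.002501 = 0.001129
L = ρ[1 - (K+1)ρ^K + Kρ^(K+1)] / [(1-ρ)(1-ρ^(K+1))]
L = 0.5493 × (1 - 11×0.002501 + 10×0.001374) / ((1 - 0.5493) × (1 - 0.001374)) = 1.2036 cars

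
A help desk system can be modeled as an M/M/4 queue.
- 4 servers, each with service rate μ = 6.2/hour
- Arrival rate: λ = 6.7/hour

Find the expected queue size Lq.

Traffic intensity: ρ = λ/(cμ) = 6.7/(4×6.2) = 0.2702
Since ρ = 0.2702 < 1, system is stable.
Offered load a = λ/μ = cρ = 6.7/6.2 = 1.0806
P₀ = [ Σₙ₌₀^3 aⁿ/n! + a^4/(4!(1-ρ)) ]⁻¹
Σ = a^0/0! + a^1/1! + a^2/2! + a^3/3! = 1.00000 + 1.08065 + 0.583897 + 0.210328 = 2.8749
a^4/(4!(1-ρ)) = 1.3637/(24 × 0.7298) = 0.07786
P₀ = 1/(2.8749 + 0.07786) = 0.3387
Lq = P₀·a^4·ρ / (4!(1-ρ)²) = 0.33867 × 1.3637 × 0.27016 / (24 × 0.53266) = 0.009760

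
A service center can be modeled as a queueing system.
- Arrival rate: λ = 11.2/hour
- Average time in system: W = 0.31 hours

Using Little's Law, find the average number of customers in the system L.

Little's Law: L = λW
L = 11.2 × 0.31 = 3.4720 customers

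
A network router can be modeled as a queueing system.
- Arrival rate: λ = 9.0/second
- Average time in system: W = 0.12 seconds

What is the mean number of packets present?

Little's Law: L = λW
L = 9.0 × 0.12 = 1.0800 packets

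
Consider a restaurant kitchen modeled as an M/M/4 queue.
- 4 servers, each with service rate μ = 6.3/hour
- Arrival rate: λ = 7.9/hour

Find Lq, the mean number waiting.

Traffic intensity: ρ = λ/(cμ) = 7.9/(4×6.3) = 0.3135
Since ρ = 0.3135 < 1, system is stable.
Offered load a = λ/μ = cρ = 7.9/6.3 = 1.2540
P₀ = [ Σₙ₌₀^3 aⁿ/n! + a^4/(4!(1-ρ)) ]⁻¹
Σ = a^0/0! + a^1/1! + a^2/2! + a^3/3! = 1.0000 + 1.2540 + 0.7862 + 0.3286 = 3.3688
a^4/(4!(1-ρ)) = 2.4726/(24 × 0.6865) = 0.1501
P₀ = 1/(3.3688 + 0.1501) = 0.2842
Lq = P₀·a^4·ρ / (4!(1-ρ)²) = 0.28418 × 2.4726 × 0.31349 / (24 × 0.47129) = 0.01947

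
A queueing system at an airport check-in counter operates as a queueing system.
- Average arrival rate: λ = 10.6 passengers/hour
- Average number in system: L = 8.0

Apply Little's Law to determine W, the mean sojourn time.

Little's Law: L = λW, so W = L/λ
W = 8.0/10.6 = 0.7547 hours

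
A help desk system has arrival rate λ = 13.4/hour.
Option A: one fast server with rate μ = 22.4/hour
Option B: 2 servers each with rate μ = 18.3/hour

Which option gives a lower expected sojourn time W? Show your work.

Option A: single server μ = 22.4 (M/M/1)
  ρ_A = 13.4/22.4 = 0.5982
  W_A = 1/(μ-λ) = 1/(22.4-13.4) = 1/9.00 = 0.1111

Option B: 2 servers μ = 18.3 (M/M/2)
  ρ_B = λ/(cμ) = 13.4/(2×18.3) = 0.3661
  Offered load a = λ/μ = cρ = 13.4/18.3 = 0.7322
  P₀ = [ Σₙ₌₀^1 aⁿ/n! + a^2/(2!(1-ρ)) ]⁻¹
  Σ = a^0/0! + a^1/1! = 1.0000 + 0.7322 = 1.7322
  a^2/(2!(1-ρ)) = 0.5362/(2 × 0.6339) = 0.4229
  P₀ = 1/(1.7322 + 0.4229) = 0.4640
  Lq = P₀·a^2·ρ / (2!(1-ρ)²) = 0.4640 × 0.5362 × 0.3661 / (2 × 0.4018) = 0.1133
  Wq_B = Lq/λ = 0.11335/13.4 = 0.008459
  W_B = Wq_B + 1/μ = 0.008459 + 0.05464 = 0.06310

Since W_B = 0.06310 < W_A = 0.1111, Option B (multiple servers) has the shorter time in system.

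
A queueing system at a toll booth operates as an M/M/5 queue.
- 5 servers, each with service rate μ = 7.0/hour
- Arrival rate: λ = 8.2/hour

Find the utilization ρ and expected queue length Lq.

Traffic intensity: ρ = λ/(cμ) = 8.2/(5×7.0) = 0.2343
Since ρ = 0.2343 < 1, system is stable.
Offered load a = λ/μ = cρ = 8.2/7.0 = 1.1714
P₀ = [ Σₙ₌₀^4 aⁿ/n! + a^5/(5!(1-ρ)) ]⁻¹
Σ = a^0/0! + a^1/1! + a^2/2! + a^3/3! + a^4/4! = 1.0000 + 1.1714 + 0.6861 + 0.2679 + 0.07846 = 3.2039
a^5/(5!(1-ρ)) = 2.2059/(120 × 0.7657) = 0.02401
P₀ = 1/(3.2039 + 0.02401) = 0.3098
Lq = P₀·a^5·ρ / (5!(1-ρ)²) = 0.3098 × 2.2059 × 0.2343 / (120 × 0.5863) = 0.002276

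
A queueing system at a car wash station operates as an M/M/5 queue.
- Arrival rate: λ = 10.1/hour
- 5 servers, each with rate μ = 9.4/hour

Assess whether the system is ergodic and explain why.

Stability requires ρ = λ/(cμ) < 1
ρ = 10.1/(5 × 9.4) = 10.1/47.00 = 0.2149
Since 0.2149 < 1, the system is STABLE.
The servers are busy 21.49% of the time.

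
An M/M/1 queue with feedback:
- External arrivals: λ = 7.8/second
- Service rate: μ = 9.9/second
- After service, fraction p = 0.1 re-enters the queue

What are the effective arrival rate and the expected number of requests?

Effective arrival rate: λ_eff = λ/(1-p) = 7.8/(1-0.1) = 7.8/0.90 = 8.6667
ρ = λ_eff/μ = 8.6667/9.9 = 0.87542
L = ρ/(1-ρ) = 0.87542/(1-0.87542) = 7.0270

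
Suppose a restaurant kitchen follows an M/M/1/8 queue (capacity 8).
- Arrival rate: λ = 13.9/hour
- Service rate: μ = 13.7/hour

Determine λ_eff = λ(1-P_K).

ρ = λ/μ = 13.9/13.7 = 1.0146
P₀ = (1-ρ)/(1-ρ^(K+1)) = (1-1.0146)/(1-1.0146^9) = -0.01460/-0.1393 = 0.1048
P_K = P₀×ρ^K = 0.1048 × 1.0146^8 = 0.1048 × 1.1229 = 0.1177
λ_eff = λ(1-P_K) = 13.9 × (1 - 0.11766) = 13.9 × 0.88234 = 12.2645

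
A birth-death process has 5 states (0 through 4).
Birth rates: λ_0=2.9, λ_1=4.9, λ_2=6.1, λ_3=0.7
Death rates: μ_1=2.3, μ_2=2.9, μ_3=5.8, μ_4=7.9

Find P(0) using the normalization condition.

Ratios P(n)/P(0) = (λ₀···λₙ₋₁)/(μ₁···μₙ):
P(1)/P(0) = (2.9)/(2.3) = 1.26087
P(2)/P(0) = (2.9×4.9)/(2.3×2.9) = 2.13043
P(3)/P(0) = (2.9×4.9×6.1)/(2.3×2.9×5.8) = 2.24063
P(4)/P(0) = (2.9×4.9×6.1×0.7)/(2.3×2.9×5.8×7.9) = 0.198537

Normalization: ∑ P(n) = 1
P(0) × (1.00000 + 1.26087 + 2.13043 + 2.24063 + 0.198537) = 1
P(0) × 6.8305 = 1
P(0) = 1/6.8305 = 0.1464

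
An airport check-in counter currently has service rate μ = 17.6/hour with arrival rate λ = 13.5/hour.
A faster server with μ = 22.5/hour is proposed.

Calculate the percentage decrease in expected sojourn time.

System 1: ρ₁ = 13.5/17.6 = 0.7670, W₁ = 1/(17.6-13.5) = 0.24390
System 2: ρ₂ = 13.5/22.5 = 0.6000, W₂ = 1/(22.5-13.5) = 0.11111
Improvement: (W₁-W₂)/W₁ = (0.24390-0.11111)/0.24390 = 54.44%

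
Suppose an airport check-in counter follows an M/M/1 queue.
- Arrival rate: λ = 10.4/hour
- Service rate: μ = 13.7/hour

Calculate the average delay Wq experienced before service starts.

First, compute utilization: ρ = λ/μ = 10.4/13.7 = 0.7591
For M/M/1: Wq = λ/(μ(μ-λ))
Wq = 10.4/(13.7 × (13.7-10.4))
Wq = 10.4/(13.7 × 3.30)
Wq = 0.2300 hours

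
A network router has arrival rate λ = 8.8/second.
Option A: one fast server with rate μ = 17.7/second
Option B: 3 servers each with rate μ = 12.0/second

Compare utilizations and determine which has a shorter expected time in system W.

Option A: single server μ = 17.7 (M/M/1)
  ρ_A = 8.8/17.7 = 0.4972
  W_A = 1/(μ-λ) = 1/(17.7-8.8) = 1/8.90 = 0.1124

Option B: 3 servers μ = 12.0 (M/M/3)
  ρ_B = λ/(cμ) = 8.8/(3×12.0) = 0.2444
  Offered load a = λ/μ = cρ = 8.8/12.0 = 0.7333
  P₀ = [ Σₙ₌₀^2 aⁿ/n! + a^3/(3!(1-ρ)) ]⁻¹
  Σ = a^0/0! + a^1/1! + a^2/2! = 1.0000 + 0.7333 + 0.2689 = 2.0022
  a^3/(3!(1-ρ)) = 0.3944/(6 × 0.7556) = 0.08699
  P₀ = 1/(2.00222 + 0.0869935) = 0.4786
  Lq = P₀·a^3·ρ / (3!(1-ρ)²) = 0.4786 × 0.3944 × 0.2444 / (6 × 0.5709) = 0.01347
  Wq_B = Lq/λ = 0.01347/8.8 = 0.001531
  W_B = Wq_B + 1/μ = 0.001531 + 0.08333 = 0.08486

Since W_B = 0.08486 < W_A = 0.1124, Option B (multiple servers) has the shorter time in system.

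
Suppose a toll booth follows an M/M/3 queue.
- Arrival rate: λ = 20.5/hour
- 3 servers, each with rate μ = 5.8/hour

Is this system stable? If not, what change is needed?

Stability requires ρ = λ/(cμ) < 1
ρ = 20.5/(3 × 5.8) = 20.5/17.40 = 1.1782
Since 1.1782 ≥ 1, the system is UNSTABLE.
Need c > λ/μ = 20.5/5.8 = 3.53.
Minimum servers needed: c = 4.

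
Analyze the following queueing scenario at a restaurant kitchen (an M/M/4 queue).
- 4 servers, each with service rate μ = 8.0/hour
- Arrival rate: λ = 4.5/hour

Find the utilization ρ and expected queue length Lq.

Traffic intensity: ρ = λ/(cμ) = 4.5/(4×8.0) = 0.1406
Since ρ = 0.1406 < 1, system is stable.
Offered load a = λ/μ = cρ = 4.5/8.0 = 0.5625
P₀ = [ Σₙ₌₀^3 aⁿ/n! + a^4/(4!(1-ρ)) ]⁻¹
Σ = a^0/0! + a^1/1! + a^2/2! + a^3/3! = 1.0000 + 0.5625 + 0.1582 + 0.02966 = 1.7504
a^4/(4!(1-ρ)) = 0.10011/(24 × 0.85938) = 0.004854
P₀ = 1/(1.7504 + 0.004854) = 0.5697
Lq = P₀·a^4·ρ / (4!(1-ρ)²) = 0.56973 × 0.10011 × 0.14062 / (24 × 0.73853) = 0.0004525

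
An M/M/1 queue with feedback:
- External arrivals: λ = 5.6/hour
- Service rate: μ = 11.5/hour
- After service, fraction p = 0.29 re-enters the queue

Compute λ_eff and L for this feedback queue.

Effective arrival rate: λ_eff = λ/(1-p) = 5.6/(1-0.29) = 5.6/0.71 = 7.8873
ρ = λ_eff/μ = 7.8873/11.5 = 0.68585
L = ρ/(1-ρ) = 0.68585/(1-0.68585) = 2.1832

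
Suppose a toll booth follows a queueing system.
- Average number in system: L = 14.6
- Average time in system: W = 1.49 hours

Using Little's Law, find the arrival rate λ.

Little's Law: L = λW, so λ = L/W
λ = 14.6/1.49 = 9.7987 vehicles/hour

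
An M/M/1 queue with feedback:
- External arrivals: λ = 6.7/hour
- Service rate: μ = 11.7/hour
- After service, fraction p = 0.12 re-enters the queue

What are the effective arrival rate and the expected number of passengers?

Effective arrival rate: λ_eff = λ/(1-p) = 6.7/(1-0.12) = 6.7/0.88 = 7.6136
ρ = λ_eff/μ = 7.6136/11.7 = 0.65074
L = ρ/(1-ρ) = 0.65074/(1-0.65074) = 1.8632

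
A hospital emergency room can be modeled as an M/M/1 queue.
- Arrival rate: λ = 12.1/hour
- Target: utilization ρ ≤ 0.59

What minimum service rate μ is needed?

ρ = λ/μ, so μ = λ/ρ
μ ≥ 12.1/0.59 = 20.5085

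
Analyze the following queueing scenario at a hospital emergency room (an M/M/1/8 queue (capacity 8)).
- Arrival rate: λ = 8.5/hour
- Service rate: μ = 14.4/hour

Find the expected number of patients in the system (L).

ρ = λ/μ = 8.5/14.4 = 0.59028
P₀ = (1-ρ)/(1-ρ^(K+1)) = (1-0.59028)/(1-0.59028^9) = 0.4097/0.9913 = 0.4133
P_K = P₀×ρ^K = 0.4133 × 0.59028^8 = 0.4133 × 0.01474 = 0.006092
L = ρ[1 - (K+1)ρ^K + Kρ^(K+1)] / [(1-ρ)(1-ρ^(K+1))]
L = 0.59028 × (1 - 9×0.01474 + 8×0.008700) / ((1 - 0.59028) × (1 - 0.008700)) = 1.3617 patients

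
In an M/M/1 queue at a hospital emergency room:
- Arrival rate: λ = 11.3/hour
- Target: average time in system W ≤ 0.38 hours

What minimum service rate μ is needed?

For M/M/1: W = 1/(μ-λ)
Need W ≤ 0.38, so 1/(μ-λ) ≤ 0.38
μ - λ ≥ 1/0.38 = 2.6316
μ ≥ 11.3 + 2.6316 = 13.9316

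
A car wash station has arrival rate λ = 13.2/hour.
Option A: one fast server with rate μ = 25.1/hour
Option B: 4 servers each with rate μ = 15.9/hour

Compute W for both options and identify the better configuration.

Option A: single server μ = 25.1 (M/M/1)
  ρ_A = 13.2/25.1 = 0.5259
  W_A = 1/(μ-λ) = 1/(25.1-13.2) = 1/11.90 = 0.08403

Option B: 4 servers μ = 15.9 (M/M/4)
  ρ_B = λ/(cμ) = 13.2/(4×15.9) = 0.2075
  Offered load a = λ/μ = cρ = 13.2/15.9 = 0.8302
  P₀ = [ Σₙ₌₀^3 aⁿ/n! + a^4/(4!(1-ρ)) ]⁻¹
  Σ = a^0/0! + a^1/1! + a^2/2! + a^3/3! = 1.0000 + 0.8302 + 0.3446 + 0.09536 = 2.2702
  a^4/(4!(1-ρ)) = 0.47501/(24 × 0.79245) = 0.02498
  P₀ = 1/(2.2702 + 0.02498) = 0.4357
  Lq = P₀·a^4·ρ / (4!(1-ρ)²) = 0.43570 × 0.47501 × 0.20755 / (24 × 0.62798) = 0.002850
  Wq_B = Lq/λ = 0.002850/13.2 = 0.0002159
  W_B = Wq_B + 1/μ = 0.0002159 + 0.06289 = 0.06311

Since W_B = 0.06311 < W_A = 0.08403, Option B (multiple servers) has the shorter time in system.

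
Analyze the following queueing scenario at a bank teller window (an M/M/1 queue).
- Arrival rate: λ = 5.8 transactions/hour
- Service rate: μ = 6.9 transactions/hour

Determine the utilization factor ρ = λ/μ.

Server utilization: ρ = λ/μ
ρ = 5.8/6.9 = 0.8406
The server is busy 84.06% of the time.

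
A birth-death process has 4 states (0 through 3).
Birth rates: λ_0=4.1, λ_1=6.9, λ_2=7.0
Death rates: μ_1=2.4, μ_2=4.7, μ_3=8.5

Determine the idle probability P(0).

Ratios P(n)/P(0) = (λ₀···λₙ₋₁)/(μ₁···μₙ):
P(1)/P(0) = (4.1)/(2.4) = 1.7083
P(2)/P(0) = (4.1×6.9)/(2.4×4.7) = 2.5080
P(3)/P(0) = (4.1×6.9×7.0)/(2.4×4.7×8.5) = 2.0654

Normalization: ∑ P(n) = 1
P(0) × (1.0000 + 1.7083 + 2.5080 + 2.0654) = 1
P(0) × 7.2817 = 1
P(0) = 1/7.2817 = 0.1373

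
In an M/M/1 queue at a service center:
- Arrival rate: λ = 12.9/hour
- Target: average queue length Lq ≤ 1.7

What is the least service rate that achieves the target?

For M/M/1: Lq = λ²/(μ(μ-λ))
Need Lq ≤ 1.7, i.e. μ(μ-λ) ≥ λ²/1.7
μ² - 12.9μ - 166.41/1.7 ≥ 0  →  μ² - 12.9μ - 97.888235 ≥ 0
Quadratic formula (positive root): μ = [λ + √(λ² + 4×97.888235)]/2
Discriminant: 166.41 + 4×97.888235 = 557.9629, √557.9629 = 23.6212
μ ≥ (12.9 + 23.6212)/2 = 18.2606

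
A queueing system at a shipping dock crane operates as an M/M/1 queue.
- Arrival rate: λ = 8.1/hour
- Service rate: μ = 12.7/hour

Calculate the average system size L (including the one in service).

ρ = λ/μ = 8.1/12.7 = 0.6378
For M/M/1: L = λ/(μ-λ)
L = 8.1/(12.7-8.1) = 8.1/4.60
L = 1.7609 containers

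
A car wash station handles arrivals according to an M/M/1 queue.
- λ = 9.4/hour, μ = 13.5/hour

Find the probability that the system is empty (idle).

ρ = λ/μ = 9.4/13.5 = 0.6963
P(0) = 1 - ρ = 1 - 0.6963 = 0.3037
The server is idle 30.37% of the time.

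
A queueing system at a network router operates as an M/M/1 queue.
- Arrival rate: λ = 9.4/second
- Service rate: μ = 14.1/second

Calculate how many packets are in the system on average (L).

ρ = λ/μ = 9.4/14.1 = 0.6667
For M/M/1: L = λ/(μ-λ)
L = 9.4/(14.1-9.4) = 9.4/4.70
L = 2.0000 packets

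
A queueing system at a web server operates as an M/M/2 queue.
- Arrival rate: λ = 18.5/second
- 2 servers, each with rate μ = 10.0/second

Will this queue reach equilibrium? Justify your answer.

Stability requires ρ = λ/(cμ) < 1
ρ = 18.5/(2 × 10.0) = 18.5/20.00 = 0.9250
Since 0.9250 < 1, the system is STABLE.
The servers are busy 92.50% of the time.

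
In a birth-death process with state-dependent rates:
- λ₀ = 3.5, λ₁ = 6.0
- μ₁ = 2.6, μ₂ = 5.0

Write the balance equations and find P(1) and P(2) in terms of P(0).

Balance equations:
State 0: λ₀P₀ = μ₁P₁ → P₁ = (λ₀/μ₁)P₀ = (3.5/2.6)P₀ = 1.3462P₀
State 1: P₂ = (λ₀λ₁)/(μ₁μ₂)P₀ = (3.5×6.0)/(2.6×5.0)P₀ = 1.6154P₀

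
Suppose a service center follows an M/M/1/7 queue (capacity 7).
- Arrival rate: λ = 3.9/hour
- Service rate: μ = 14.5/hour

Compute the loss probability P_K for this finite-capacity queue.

ρ = λ/μ = 3.9/14.5 = 0.268966
P₀ = (1-ρ)/(1-ρ^(K+1)) = (1-0.268966)/(1-0.268966^8) = 0.73103/0.99997 = 0.7311
P_K = P₀×ρ^K = 0.73105 × 0.268966^7 = 0.73105 × 0.00010183 = 0.00007444
Blocking probability = 0.007444%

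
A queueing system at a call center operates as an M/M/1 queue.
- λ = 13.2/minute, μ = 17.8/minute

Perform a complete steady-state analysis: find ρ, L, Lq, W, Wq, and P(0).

Step 1: ρ = λ/μ = 13.2/17.8 = 0.7416
Step 2: L = λ/(μ-λ) = 13.2/4.60 = 2.8696
Step 3: Lq = λ²/(μ(μ-λ)) = 174.24/(17.8×4.60) = 2.1280
Step 4: W = 1/(μ-λ) = 1/4.60 = 0.217391
Step 5: Wq = λ/(μ(μ-λ)) = 13.2/(17.8×4.60) = 0.1612
Step 6: P(0) = 1-ρ = 0.2584
Verify: L = λW = 13.2×0.217391 = 2.8696 ✔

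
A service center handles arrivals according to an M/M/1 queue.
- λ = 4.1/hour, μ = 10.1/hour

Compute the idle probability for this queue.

ρ = λ/μ = 4.1/10.1 = 0.4059
P(0) = 1 - ρ = 1 - 0.4059 = 0.5941
The server is idle 59.41% of the time.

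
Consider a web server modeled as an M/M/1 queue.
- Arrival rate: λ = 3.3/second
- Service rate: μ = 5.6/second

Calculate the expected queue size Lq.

ρ = λ/μ = 3.3/5.6 = 0.5893
For M/M/1: Lq = λ²/(μ(μ-λ))
Lq = 10.89/(5.6 × 2.30)
Lq = 0.8455 requests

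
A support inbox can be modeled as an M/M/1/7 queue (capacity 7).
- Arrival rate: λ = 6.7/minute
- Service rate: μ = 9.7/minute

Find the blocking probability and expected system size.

ρ = λ/μ = 6.7/9.7 = 0.69072
P₀ = (1-ρ)/(1-ρ^(K+1)) = (1-0.69072)/(1-0.69072^8) = 0.3093/0.9482 = 0.3262
P_K = P₀×ρ^K = 0.3262 × 0.69072^7 = 0.3262 × 0.07501 = 0.02447
Blocking probability P_7 = 0.02447 (2.45%)
L = ρ[1 - (K+1)ρ^K + Kρ^(K+1)] / [(1-ρ)(1-ρ^(K+1))]
L = 0.69072 × (1 - 8×0.07501 + 7×0.05181) / ((1 - 0.69072) × (1 - 0.05181)) = 1.7962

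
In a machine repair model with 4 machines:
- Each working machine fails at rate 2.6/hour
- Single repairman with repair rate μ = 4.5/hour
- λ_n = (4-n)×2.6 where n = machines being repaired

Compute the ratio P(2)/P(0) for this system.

P(2)/P(0) = ∏_{i=0}^{2-1} λ_i/μ_{i+1}
= (4-0)×2.6/4.5 × (4-1)×2.6/4.5
= 4.0059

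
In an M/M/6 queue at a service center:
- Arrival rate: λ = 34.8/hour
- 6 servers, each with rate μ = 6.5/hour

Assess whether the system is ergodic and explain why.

Stability requires ρ = λ/(cμ) < 1
ρ = 34.8/(6 × 6.5) = 34.8/39.00 = 0.8923
Since 0.8923 < 1, the system is STABLE.
The servers are busy 89.23% of the time.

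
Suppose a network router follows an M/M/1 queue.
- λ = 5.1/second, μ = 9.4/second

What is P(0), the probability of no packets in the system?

ρ = λ/μ = 5.1/9.4 = 0.5426
P(0) = 1 - ρ = 1 - 0.5426 = 0.4574
The server is idle 45.74% of the time.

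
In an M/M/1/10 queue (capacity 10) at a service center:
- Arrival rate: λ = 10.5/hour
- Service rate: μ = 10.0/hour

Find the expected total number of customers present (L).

ρ = λ/μ = 10.5/10.0 = 1.0500
P₀ = (1-ρ)/(1-ρ^(K+1)) = (1-1.0500)/(1-1.0500^11) = -0.05000/-0.7103 = 0.07039
P_K = P₀×ρ^K = 0.07039 × 1.0500^10 = 0.07039 × 1.6289 = 0.1147
L = ρ[1 - (K+1)ρ^K + Kρ^(K+1)] / [(1-ρ)(1-ρ^(K+1))]
L = 1.0500 × (1 - 11×1.6288946 + 10×1.7103394) / ((1 - 1.0500) × (1 - 1.7103394)) = 5.4856 customers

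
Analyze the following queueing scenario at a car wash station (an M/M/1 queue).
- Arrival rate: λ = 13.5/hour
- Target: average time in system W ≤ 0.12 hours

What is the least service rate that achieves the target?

For M/M/1: W = 1/(μ-λ)
Need W ≤ 0.12, so 1/(μ-λ) ≤ 0.12
μ - λ ≥ 1/0.12 = 8.3333
μ ≥ 13.5 + 8.3333 = 21.8333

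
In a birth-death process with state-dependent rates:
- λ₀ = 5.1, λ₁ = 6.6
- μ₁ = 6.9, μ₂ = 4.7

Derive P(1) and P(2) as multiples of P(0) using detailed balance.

Balance equations:
State 0: λ₀P₀ = μ₁P₁ → P₁ = (λ₀/μ₁)P₀ = (5.1/6.9)P₀ = 0.7391P₀
State 1: P₂ = (λ₀λ₁)/(μ₁μ₂)P₀ = (5.1×6.6)/(6.9×4.7)P₀ = 1.0379P₀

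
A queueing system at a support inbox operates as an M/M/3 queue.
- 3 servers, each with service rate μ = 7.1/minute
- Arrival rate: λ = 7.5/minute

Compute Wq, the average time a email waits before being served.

Traffic intensity: ρ = λ/(cμ) = 7.5/(3×7.1) = 0.3521
Since ρ = 0.3521 < 1, system is stable.
Offered load a = λ/μ = cρ = 7.5/7.1 = 1.0563
P₀ = [ Σₙ₌₀^2 aⁿ/n! + a^3/(3!(1-ρ)) ]⁻¹
Σ = a^0/0! + a^1/1! + a^2/2! = 1.00000 + 1.05634 + 0.557925 = 2.6143
a^3/(3!(1-ρ)) = 1.1787/(6 × 0.6479) = 0.3032
P₀ = 1/(2.6143 + 0.3032) = 0.3428
Lq = P₀·a^3·ρ / (3!(1-ρ)²) = 0.3428 × 1.1787 × 0.3521 / (6 × 0.4198) = 0.05648
Wq = Lq/λ = 0.05648/7.5 = 0.007531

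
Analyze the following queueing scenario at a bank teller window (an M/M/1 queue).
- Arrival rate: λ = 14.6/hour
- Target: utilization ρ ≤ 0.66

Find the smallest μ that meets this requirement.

ρ = λ/μ, so μ = λ/ρ
μ ≥ 14.6/0.66 = 22.1212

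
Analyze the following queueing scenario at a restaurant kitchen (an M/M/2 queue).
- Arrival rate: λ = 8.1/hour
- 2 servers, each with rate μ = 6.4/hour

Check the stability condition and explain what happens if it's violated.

Stability requires ρ = λ/(cμ) < 1
ρ = 8.1/(2 × 6.4) = 8.1/12.80 = 0.6328
Since 0.6328 < 1, the system is STABLE.
The servers are busy 63.28% of the time.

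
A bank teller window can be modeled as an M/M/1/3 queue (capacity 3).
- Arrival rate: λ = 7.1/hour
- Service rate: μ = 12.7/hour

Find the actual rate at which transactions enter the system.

ρ = λ/μ = 7.1/12.7 = 0.55906
P₀ = (1-ρ)/(1-ρ^(K+1)) = (1-0.55906)/(1-0.55906^4) = 0.44094/0.90231 = 0.4887
P_K = P₀×ρ^K = 0.48868 × 0.55906^3 = 0.48868 × 0.17473 = 0.08539
λ_eff = λ(1-P_K) = 7.1 × (1 - 0.085386) = 7.1 × 0.914614 = 6.4938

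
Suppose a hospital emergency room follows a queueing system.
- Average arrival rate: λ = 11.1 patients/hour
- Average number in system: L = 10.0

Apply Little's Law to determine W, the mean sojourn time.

Little's Law: L = λW, so W = L/λ
W = 10.0/11.1 = 0.9009 hours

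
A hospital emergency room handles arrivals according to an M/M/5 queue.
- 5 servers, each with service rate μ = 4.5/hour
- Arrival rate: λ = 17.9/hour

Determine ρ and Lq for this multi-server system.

Traffic intensity: ρ = λ/(cμ) = 17.9/(5×4.5) = 0.7956
Since ρ = 0.7956 < 1, system is stable.
Offered load a = λ/μ = cρ = 17.9/4.5 = 3.9778
P₀ = [ Σₙ₌₀^4 aⁿ/n! + a^5/(5!(1-ρ)) ]⁻¹
Σ = a^0/0! + a^1/1! + a^2/2! + a^3/3! + a^4/4! = 1.00000 + 3.97778 + 7.91136 + 10.4899 + 10.4316 = 33.8106
a^5/(5!(1-ρ)) = 995.8699/(120 × 0.2044444) = 40.5925
P₀ = 1/(33.8106 + 40.5925) = 0.01344
Lq = P₀·a^5·ρ / (5!(1-ρ)²) = 0.0134403 × 995.8699 × 0.795556 / (120 × 0.0417975) = 2.1230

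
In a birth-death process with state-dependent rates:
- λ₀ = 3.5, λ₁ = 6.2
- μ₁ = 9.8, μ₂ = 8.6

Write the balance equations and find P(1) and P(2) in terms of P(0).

Balance equations:
State 0: λ₀P₀ = μ₁P₁ → P₁ = (λ₀/μ₁)P₀ = (3.5/9.8)P₀ = 0.3571P₀
State 1: P₂ = (λ₀λ₁)/(μ₁μ₂)P₀ = (3.5×6.2)/(9.8×8.6)P₀ = 0.2575P₀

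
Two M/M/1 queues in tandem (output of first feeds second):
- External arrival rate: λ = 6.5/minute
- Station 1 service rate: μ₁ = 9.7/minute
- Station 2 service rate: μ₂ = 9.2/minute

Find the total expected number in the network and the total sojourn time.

By Jackson's theorem, each station behaves as independent M/M/1.
Station 1: ρ₁ = 6.5/9.7 = 0.6701, L₁ = ρ₁/(1-ρ₁) = λ/(μ₁-λ) = 6.5/3.20 = 2.0313
Station 2: ρ₂ = 6.5/9.2 = 0.7065, L₂ = ρ₂/(1-ρ₂) = λ/(μ₂-λ) = 6.5/2.70 = 2.4074
Total: L = L₁ + L₂ = 2.0313 + 2.4074 = 4.4387
W = L/λ = 4.4387/6.5 = 0.6829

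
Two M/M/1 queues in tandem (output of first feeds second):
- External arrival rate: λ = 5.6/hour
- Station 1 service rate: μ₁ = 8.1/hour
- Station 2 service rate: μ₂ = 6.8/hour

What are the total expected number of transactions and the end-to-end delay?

By Jackson's theorem, each station behaves as independent M/M/1.
Station 1: ρ₁ = 5.6/8.1 = 0.6914, L₁ = ρ₁/(1-ρ₁) = λ/(μ₁-λ) = 5.6/2.50 = 2.2400
Station 2: ρ₂ = 5.6/6.8 = 0.8235, L₂ = ρ₂/(1-ρ₂) = λ/(μ₂-λ) = 5.6/1.20 = 4.6667
Total: L = L₁ + L₂ = 2.2400 + 4.6667 = 6.9067
W = L/λ = 6.9067/5.6 = 1.2333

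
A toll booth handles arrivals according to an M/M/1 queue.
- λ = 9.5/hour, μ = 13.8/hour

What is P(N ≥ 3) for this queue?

ρ = λ/μ = 9.5/13.8 = 0.6884
P(N ≥ n) = ρⁿ
P(N ≥ 3) = 0.6884^3
P(N ≥ 3) = 0.3262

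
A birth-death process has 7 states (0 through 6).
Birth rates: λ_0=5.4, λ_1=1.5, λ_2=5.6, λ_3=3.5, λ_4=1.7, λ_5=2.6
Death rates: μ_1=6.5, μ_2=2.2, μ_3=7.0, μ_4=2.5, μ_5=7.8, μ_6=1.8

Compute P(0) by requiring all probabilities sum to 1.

Ratios P(n)/P(0) = (λ₀···λₙ₋₁)/(μ₁···μₙ):
P(1)/P(0) = (5.4)/(6.5) = 0.8308
P(2)/P(0) = (5.4×1.5)/(6.5×2.2) = 0.5664
P(3)/P(0) = (5.4×1.5×5.6)/(6.5×2.2×7.0) = 0.4531
P(4)/P(0) = (5.4×1.5×5.6×3.5)/(6.5×2.2×7.0×2.5) = 0.6344
P(5)/P(0) = (5.4×1.5×5.6×3.5×1.7)/(6.5×2.2×7.0×2.5×7.8) = 0.1383
P(6)/P(0) = (5.4×1.5×5.6×3.5×1.7×2.6)/(6.5×2.2×7.0×2.5×7.8×1.8) = 0.1997

Normalization: ∑ P(n) = 1
P(0) × (1.0000 + 0.8308 + 0.5664 + 0.4531 + 0.6344 + 0.1383 + 0.1997) = 1
P(0) × 3.8227 = 1
P(0) = 1/3.8227 = 0.2616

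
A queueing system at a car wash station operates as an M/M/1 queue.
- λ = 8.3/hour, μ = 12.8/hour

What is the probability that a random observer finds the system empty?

ρ = λ/μ = 8.3/12.8 = 0.6484
P(0) = 1 - ρ = 1 - 0.6484 = 0.3516
The server is idle 35.16% of the time.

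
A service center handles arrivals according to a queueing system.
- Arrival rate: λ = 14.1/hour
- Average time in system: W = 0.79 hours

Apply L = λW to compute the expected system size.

Little's Law: L = λW
L = 14.1 × 0.79 = 11.1390 customers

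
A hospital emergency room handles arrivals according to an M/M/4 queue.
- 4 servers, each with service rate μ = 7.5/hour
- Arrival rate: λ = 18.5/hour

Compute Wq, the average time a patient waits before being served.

Traffic intensity: ρ = λ/(cμ) = 18.5/(4×7.5) = 0.6167
Since ρ = 0.6167 < 1, system is stable.
Offered load a = λ/μ = cρ = 18.5/7.5 = 2.4667
P₀ = [ Σₙ₌₀^3 aⁿ/n! + a^4/(4!(1-ρ)) ]⁻¹
Σ = a^0/0! + a^1/1! + a^2/2! + a^3/3! = 1.0000 + 2.4667 + 3.0422 + 2.5014 = 9.0103
a^4/(4!(1-ρ)) = 37.0205/(24 × 0.38333) = 4.0240
P₀ = 1/(9.0103 + 4.0240) = 0.07672
Lq = P₀·a^4·ρ / (4!(1-ρ)²) = 0.0767210 × 37.0205 × 0.616667 / (24 × 0.146944) = 0.4966
Wq = Lq/λ = 0.49664/18.5 = 0.02685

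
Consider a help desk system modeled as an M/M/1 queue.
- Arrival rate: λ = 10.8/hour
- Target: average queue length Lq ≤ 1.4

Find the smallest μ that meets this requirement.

For M/M/1: Lq = λ²/(μ(μ-λ))
Need Lq ≤ 1.4, i.e. μ(μ-λ) ≥ λ²/1.4
μ² - 10.8μ - 116.64/1.4 ≥ 0  →  μ² - 10.8μ - 83.314286 ≥ 0
Quadratic formula (positive root): μ = [λ + √(λ² + 4×83.314286)]/2
Discriminant: 116.64 + 4×83.314286 = 449.8971, √449.8971 = 21.2108
μ ≥ (10.8 + 21.2108)/2 = 16.0054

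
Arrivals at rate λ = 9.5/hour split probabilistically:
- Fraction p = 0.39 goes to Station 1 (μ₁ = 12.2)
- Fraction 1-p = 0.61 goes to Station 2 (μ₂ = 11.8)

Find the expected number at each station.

Effective rates: λ₁ = 9.5×0.39 = 3.705, λ₂ = 9.5×0.61 = 5.795
Station 1: ρ₁ = 3.705/12.2 = 0.30369, L₁ = ρ₁/(1-ρ₁) = 0.30369/(1-0.30369) = 0.4361
Station 2: ρ₂ = 5.795/11.8 = 0.4911, L₂ = ρ₂/(1-ρ₂) = 0.4911/(1-0.4911) = 0.9650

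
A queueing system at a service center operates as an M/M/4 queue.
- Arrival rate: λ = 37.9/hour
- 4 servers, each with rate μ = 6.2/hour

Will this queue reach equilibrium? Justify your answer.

Stability requires ρ = λ/(cμ) < 1
ρ = 37.9/(4 × 6.2) = 37.9/24.80 = 1.5282
Since 1.5282 ≥ 1, the system is UNSTABLE.
Need c > λ/μ = 37.9/6.2 = 6.11.
Minimum servers needed: c = 7.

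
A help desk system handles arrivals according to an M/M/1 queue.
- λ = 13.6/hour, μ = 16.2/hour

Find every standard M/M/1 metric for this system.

Step 1: ρ = λ/μ = 13.6/16.2 = 0.8395
Step 2: L = λ/(μ-λ) = 13.6/2.60 = 5.2308
Step 3: Lq = λ²/(μ(μ-λ)) = 184.96/(16.2×2.60) = 4.3913
Step 4: W = 1/(μ-λ) = 1/2.60 = 0.38462
Step 5: Wq = λ/(μ(μ-λ)) = 13.6/(16.2×2.60) = 0.3229
Step 6: P(0) = 1-ρ = 0.1605
Verify: L = λW = 13.6×0.38462 = 5.2308 ✔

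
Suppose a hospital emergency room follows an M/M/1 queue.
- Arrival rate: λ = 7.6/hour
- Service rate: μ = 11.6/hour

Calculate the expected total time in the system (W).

First, compute utilization: ρ = λ/μ = 7.6/11.6 = 0.6552
For M/M/1: W = 1/(μ-λ)
W = 1/(11.6-7.6) = 1/4.00
W = 0.2500 hours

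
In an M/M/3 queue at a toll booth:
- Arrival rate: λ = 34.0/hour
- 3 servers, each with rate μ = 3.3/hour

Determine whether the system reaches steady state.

Stability requires ρ = λ/(cμ) < 1
ρ = 34.0/(3 × 3.3) = 34.0/9.90 = 3.4343
Since 3.4343 ≥ 1, the system is UNSTABLE.
Need c > λ/μ = 34.0/3.3 = 10.30.
Minimum servers needed: c = 11.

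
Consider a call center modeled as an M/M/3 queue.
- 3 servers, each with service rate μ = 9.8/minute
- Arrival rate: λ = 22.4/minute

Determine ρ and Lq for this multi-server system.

Traffic intensity: ρ = λ/(cμ) = 22.4/(3×9.8) = 0.7619
Since ρ = 0.7619 < 1, system is stable.
Offered load a = λ/μ = cρ = 22.4/9.8 = 2.2857
P₀ = [ Σₙ₌₀^2 aⁿ/n! + a^3/(3!(1-ρ)) ]⁻¹
Σ = a^0/0! + a^1/1! + a^2/2! = 1.000000 + 2.285714 + 2.612245 = 5.8980
a^3/(3!(1-ρ)) = 11.9417/(6 × 0.238095) = 8.3592
P₀ = 1/(5.8980 + 8.3592) = 0.07014
Lq = P₀·a^3·ρ / (3!(1-ρ)²) = 0.07014 × 11.9417 × 0.7619 / (6 × 0.05669) = 1.8762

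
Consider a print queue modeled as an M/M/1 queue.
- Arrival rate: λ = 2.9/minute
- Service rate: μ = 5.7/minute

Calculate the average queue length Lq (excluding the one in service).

ρ = λ/μ = 2.9/5.7 = 0.5088
For M/M/1: Lq = λ²/(μ(μ-λ))
Lq = 8.41/(5.7 × 2.80)
Lq = 0.5269 jobs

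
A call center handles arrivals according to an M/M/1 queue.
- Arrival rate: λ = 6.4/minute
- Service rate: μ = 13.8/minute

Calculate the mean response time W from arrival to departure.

First, compute utilization: ρ = λ/μ = 6.4/13.8 = 0.4638
For M/M/1: W = 1/(μ-λ)
W = 1/(13.8-6.4) = 1/7.40
W = 0.1351 minutes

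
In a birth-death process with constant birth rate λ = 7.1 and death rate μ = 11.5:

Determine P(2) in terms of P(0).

For constant rates: P(n)/P(0) = (λ/μ)^n
P(2)/P(0) = (7.1/11.5)^2 = 0.6174^2 = 0.3812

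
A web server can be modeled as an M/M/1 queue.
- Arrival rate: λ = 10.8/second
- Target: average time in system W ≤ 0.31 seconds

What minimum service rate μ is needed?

For M/M/1: W = 1/(μ-λ)
Need W ≤ 0.31, so 1/(μ-λ) ≤ 0.31
μ - λ ≥ 1/0.31 = 3.2258
μ ≥ 10.8 + 3.2258 = 14.0258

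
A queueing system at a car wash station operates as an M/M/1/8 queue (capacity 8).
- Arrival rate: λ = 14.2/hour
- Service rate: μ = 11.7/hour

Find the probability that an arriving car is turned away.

ρ = λ/μ = 14.2/11.7 = 1.21368
P₀ = (1-ρ)/(1-ρ^(K+1)) = (1-1.21368)/(1-1.21368^9) = -0.2137/-4.7140 = 0.04533
P_K = P₀×ρ^K = 0.04533 × 1.21368^8 = 0.04533 × 4.7080 = 0.2134
Blocking probability = 21.34%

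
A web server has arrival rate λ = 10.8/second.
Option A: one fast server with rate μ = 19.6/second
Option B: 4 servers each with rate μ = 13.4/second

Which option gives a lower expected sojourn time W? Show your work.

Option A: single server μ = 19.6 (M/M/1)
  ρ_A = 10.8/19.6 = 0.5510
  W_A = 1/(μ-λ) = 1/(19.6-10.8) = 1/8.80 = 0.1136

Option B: 4 servers μ = 13.4 (M/M/4)
  ρ_B = λ/(cμ) = 10.8/(4×13.4) = 0.2015
  Offered load a = λ/μ = cρ = 10.8/13.4 = 0.8060
  P₀ = [ Σₙ₌₀^3 aⁿ/n! + a^4/(4!(1-ρ)) ]⁻¹
  Σ = a^0/0! + a^1/1! + a^2/2! + a^3/3! = 1.0000 + 0.80597 + 0.32479 + 0.087258 = 2.2180
  a^4/(4!(1-ρ)) = 0.4220/(24 × 0.7985) = 0.02202
  P₀ = 1/(2.2180 + 0.02202) = 0.4464
  Lq = P₀·a^4·ρ / (4!(1-ρ)²) = 0.44642 × 0.42196 × 0.20149 / (24 × 0.63761) = 0.002480
  Wq_B = Lq/λ = 0.0024803/10.8 = 0.0002297
  W_B = Wq_B + 1/μ = 0.0002297 + 0.07463 = 0.07486

Since W_B = 0.07486 < W_A = 0.1136, Option B (multiple servers) has the shorter time in system.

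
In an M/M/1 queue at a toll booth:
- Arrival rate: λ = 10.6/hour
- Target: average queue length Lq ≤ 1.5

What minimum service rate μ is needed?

For M/M/1: Lq = λ²/(μ(μ-λ))
Need Lq ≤ 1.5, i.e. μ(μ-λ) ≥ λ²/1.5
μ² - 10.6μ - 112.36/1.5 ≥ 0  →  μ² - 10.6μ - 74.906667 ≥ 0
Quadratic formula (positive root): μ = [λ + √(λ² + 4×74.906667)]/2
Discriminant: 112.36 + 4×74.906667 = 411.98667, √411.98667 = 20.29745
μ ≥ (10.6 + 20.29745)/2 = 15.4487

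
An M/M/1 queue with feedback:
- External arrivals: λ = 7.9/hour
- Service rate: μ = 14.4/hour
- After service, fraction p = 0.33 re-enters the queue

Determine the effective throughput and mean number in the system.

Effective arrival rate: λ_eff = λ/(1-p) = 7.9/(1-0.33) = 7.9/0.67 = 11.791045
ρ = λ_eff/μ = 11.791045/14.4 = 0.818823
L = ρ/(1-ρ) = 0.818823/(1-0.818823) = 4.5195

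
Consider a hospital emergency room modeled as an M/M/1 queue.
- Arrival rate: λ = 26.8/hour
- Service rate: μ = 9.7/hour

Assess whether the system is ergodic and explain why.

Stability requires ρ = λ/(cμ) < 1
ρ = 26.8/(1 × 9.7) = 26.8/9.70 = 2.7629
Since 2.7629 ≥ 1, the system is UNSTABLE.
Queue grows without bound. Need μ > λ = 26.8.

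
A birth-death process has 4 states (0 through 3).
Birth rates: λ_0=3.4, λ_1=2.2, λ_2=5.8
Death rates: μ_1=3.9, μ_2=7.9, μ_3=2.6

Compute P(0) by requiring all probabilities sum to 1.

Ratios P(n)/P(0) = (λ₀···λₙ₋₁)/(μ₁···μₙ):
P(1)/P(0) = (3.4)/(3.9) = 0.8718
P(2)/P(0) = (3.4×2.2)/(3.9×7.9) = 0.2428
P(3)/P(0) = (3.4×2.2×5.8)/(3.9×7.9×2.6) = 0.5416

Normalization: ∑ P(n) = 1
P(0) × (1.0000 + 0.8718 + 0.2428 + 0.5416) = 1
P(0) × 2.6562 = 1
P(0) = 1/2.6562 = 0.3765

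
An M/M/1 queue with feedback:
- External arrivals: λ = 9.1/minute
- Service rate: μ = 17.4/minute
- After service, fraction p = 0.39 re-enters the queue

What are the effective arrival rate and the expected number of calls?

Effective arrival rate: λ_eff = λ/(1-p) = 9.1/(1-0.39) = 9.1/0.61 = 14.91803
ρ = λ_eff/μ = 14.91803/17.4 = 0.857358
L = ρ/(1-ρ) = 0.857358/(1-0.857358) = 6.0106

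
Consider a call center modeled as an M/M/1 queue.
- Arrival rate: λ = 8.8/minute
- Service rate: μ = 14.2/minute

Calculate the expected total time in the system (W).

First, compute utilization: ρ = λ/μ = 8.8/14.2 = 0.6197
For M/M/1: W = 1/(μ-λ)
W = 1/(14.2-8.8) = 1/5.40
W = 0.1852 minutes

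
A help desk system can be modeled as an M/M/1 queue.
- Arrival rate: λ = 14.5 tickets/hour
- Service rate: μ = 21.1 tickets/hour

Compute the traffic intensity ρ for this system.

Server utilization: ρ = λ/μ
ρ = 14.5/21.1 = 0.6872
The server is busy 68.72% of the time.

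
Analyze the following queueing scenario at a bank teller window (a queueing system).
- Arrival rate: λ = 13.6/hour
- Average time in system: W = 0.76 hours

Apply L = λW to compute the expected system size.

Little's Law: L = λW
L = 13.6 × 0.76 = 10.3360 transactions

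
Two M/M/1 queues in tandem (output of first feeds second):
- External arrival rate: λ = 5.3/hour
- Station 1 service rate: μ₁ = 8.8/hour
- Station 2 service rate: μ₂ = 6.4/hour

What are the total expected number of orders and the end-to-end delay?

By Jackson's theorem, each station behaves as independent M/M/1.
Station 1: ρ₁ = 5.3/8.8 = 0.6023, L₁ = ρ₁/(1-ρ₁) = λ/(μ₁-λ) = 5.3/3.50 = 1.5143
Station 2: ρ₂ = 5.3/6.4 = 0.8281, L₂ = ρ₂/(1-ρ₂) = λ/(μ₂-λ) = 5.3/1.10 = 4.8182
Total: L = L₁ + L₂ = 1.5143 + 4.8182 = 6.3325
W = L/λ = 6.3325/5.3 = 1.1948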